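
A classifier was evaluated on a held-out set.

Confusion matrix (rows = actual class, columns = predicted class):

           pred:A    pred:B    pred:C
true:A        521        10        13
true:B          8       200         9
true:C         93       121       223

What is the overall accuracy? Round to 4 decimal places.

Accuracy = trace / total = (521+200+223=944) / 1198 = 944/1198 = 0.7880

0.7880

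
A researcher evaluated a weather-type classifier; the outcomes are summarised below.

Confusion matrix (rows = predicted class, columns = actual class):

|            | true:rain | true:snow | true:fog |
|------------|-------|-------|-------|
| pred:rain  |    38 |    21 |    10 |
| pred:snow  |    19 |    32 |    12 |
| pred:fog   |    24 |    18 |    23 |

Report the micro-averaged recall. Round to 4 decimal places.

0.4721

Micro-averaging pools counts across classes: ΣTP=93, ΣFP=104, ΣFN=104.
Micro-recall = TP/(TP+FN) on pooled counts = 0.4721 (equals overall accuracy in single-label multiclass).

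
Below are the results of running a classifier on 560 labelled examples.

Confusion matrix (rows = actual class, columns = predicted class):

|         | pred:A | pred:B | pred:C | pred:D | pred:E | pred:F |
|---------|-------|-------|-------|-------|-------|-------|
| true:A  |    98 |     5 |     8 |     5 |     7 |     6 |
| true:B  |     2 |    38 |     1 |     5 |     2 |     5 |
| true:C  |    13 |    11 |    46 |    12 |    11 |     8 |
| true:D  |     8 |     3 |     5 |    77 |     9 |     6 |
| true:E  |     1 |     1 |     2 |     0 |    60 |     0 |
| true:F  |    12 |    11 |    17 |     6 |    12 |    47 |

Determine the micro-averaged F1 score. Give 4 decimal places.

0.6536

Micro-averaging pools counts across classes: ΣTP=366, ΣFP=194, ΣFN=194.
Micro-F1 score = 2·TP/(2·TP+FP+FN) on pooled counts = 0.6536 (equals overall accuracy in single-label multiclass).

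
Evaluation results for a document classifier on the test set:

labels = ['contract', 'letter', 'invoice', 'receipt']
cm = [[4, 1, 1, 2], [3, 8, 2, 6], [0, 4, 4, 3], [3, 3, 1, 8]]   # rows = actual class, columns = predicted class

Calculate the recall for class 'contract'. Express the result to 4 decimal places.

0.5000

Treat 'contract' as positive and all other classes as negative.
recall = TP/(TP+FN).
contract: TP=4, FN=1+1+2=4 → 4/8 = 0.50000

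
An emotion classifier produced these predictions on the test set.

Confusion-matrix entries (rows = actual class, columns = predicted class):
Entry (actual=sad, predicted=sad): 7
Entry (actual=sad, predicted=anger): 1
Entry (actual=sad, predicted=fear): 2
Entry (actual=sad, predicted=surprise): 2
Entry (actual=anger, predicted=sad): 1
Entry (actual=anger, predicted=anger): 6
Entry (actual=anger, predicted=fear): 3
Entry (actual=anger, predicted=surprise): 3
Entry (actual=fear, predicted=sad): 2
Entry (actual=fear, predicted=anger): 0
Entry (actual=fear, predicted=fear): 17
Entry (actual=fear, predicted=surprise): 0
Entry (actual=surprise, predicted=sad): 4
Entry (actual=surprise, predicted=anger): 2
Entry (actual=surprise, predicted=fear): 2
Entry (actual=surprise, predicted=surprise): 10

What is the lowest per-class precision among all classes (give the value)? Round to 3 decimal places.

0.500

Per-class precision (TP/(TP+FP)):
  sad: TP=7, FP=1+2+4=7 → 7/14 = 0.5000
  anger: TP=6, FP=1+0+2=3 → 6/9 = 0.6667
  fear: TP=17, FP=2+3+2=7 → 17/24 = 0.7083
  surprise: TP=10, FP=2+3+0=5 → 10/15 = 0.6667
Lowest is class 'sad' with precision = 0.500.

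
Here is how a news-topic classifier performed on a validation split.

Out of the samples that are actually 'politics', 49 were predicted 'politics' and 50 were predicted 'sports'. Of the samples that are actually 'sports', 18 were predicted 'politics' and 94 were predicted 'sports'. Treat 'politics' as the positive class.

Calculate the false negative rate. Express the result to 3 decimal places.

FNR = FN/(FN+TP) = 50/(50+49) = 0.505

0.505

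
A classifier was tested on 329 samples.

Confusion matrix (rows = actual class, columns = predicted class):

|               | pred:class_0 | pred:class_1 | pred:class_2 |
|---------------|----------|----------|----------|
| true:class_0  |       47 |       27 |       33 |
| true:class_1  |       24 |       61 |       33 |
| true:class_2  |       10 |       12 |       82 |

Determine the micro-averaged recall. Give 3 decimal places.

0.578

Micro-averaging pools counts across classes: ΣTP=190, ΣFP=139, ΣFN=139.
Micro-recall = TP/(TP+FN) on pooled counts = 0.578 (equals overall accuracy in single-label multiclass).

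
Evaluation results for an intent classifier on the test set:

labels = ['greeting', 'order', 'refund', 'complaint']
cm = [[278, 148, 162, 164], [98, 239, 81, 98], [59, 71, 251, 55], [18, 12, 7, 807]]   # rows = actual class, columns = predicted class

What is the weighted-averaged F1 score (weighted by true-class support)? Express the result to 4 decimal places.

Per-class F1 score (2·TP/(2·TP+FP+FN)):
  greeting: TP=278, FP=98+59+18=175, FN=148+162+164=474 → 556/1205 = 0.46141
  order: TP=239, FP=148+71+12=231, FN=98+81+98=277 → 478/986 = 0.48479
  refund: TP=251, FP=162+81+7=250, FN=59+71+55=185 → 502/937 = 0.53575
  complaint: TP=807, FP=164+98+55=317, FN=18+12+7=37 → 1614/1968 = 0.82012
Weighted-F1 score = Σ (supportᵢ/N)·F1 scoreᵢ with N=2548: (752/2548)·0.46141 + (516/2548)·0.48479 + (436/2548)·0.53575 + (844/2548)·0.82012 = 0.5977

0.5977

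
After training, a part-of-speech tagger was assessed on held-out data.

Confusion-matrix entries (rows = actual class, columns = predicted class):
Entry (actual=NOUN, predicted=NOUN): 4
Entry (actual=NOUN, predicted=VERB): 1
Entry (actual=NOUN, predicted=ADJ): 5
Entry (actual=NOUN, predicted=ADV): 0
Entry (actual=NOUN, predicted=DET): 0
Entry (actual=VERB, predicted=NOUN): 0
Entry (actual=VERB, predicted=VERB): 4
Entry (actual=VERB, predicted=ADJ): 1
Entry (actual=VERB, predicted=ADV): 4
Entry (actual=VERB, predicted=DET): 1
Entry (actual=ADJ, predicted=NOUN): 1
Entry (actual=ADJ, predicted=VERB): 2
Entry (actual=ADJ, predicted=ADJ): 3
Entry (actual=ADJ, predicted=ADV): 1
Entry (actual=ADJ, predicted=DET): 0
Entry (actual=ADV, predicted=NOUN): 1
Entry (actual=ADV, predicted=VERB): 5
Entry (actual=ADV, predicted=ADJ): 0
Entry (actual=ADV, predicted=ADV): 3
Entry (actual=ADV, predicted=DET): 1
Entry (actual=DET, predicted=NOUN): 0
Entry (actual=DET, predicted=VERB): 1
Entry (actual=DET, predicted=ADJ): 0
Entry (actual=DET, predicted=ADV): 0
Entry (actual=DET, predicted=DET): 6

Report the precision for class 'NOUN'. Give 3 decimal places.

0.667

One-vs-rest for 'NOUN': TP = diagonal; FP = other classes predicted 'NOUN'; FN = 'NOUN' predicted as other.
precision = TP/(TP+FP).
NOUN: TP=4, FP=0+1+1+0=2 → 4/6 = 0.6667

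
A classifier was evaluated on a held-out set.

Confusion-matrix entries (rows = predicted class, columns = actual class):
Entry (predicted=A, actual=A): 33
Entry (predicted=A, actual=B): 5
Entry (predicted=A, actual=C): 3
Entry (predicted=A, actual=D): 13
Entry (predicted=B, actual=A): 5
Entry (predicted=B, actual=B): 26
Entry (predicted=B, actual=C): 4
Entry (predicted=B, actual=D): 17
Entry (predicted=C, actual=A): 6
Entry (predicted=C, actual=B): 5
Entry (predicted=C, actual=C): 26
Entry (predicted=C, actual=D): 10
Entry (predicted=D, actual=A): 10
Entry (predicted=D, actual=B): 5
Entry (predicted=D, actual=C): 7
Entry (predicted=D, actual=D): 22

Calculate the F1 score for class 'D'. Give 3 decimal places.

One-vs-rest for 'D': TP = diagonal; FP = other classes predicted 'D'; FN = 'D' predicted as other.
F1 score = 2·TP/(2·TP+FP+FN).
D: TP=22, FP=10+5+7=22, FN=13+17+10=40 → 44/106 = 0.4151

0.415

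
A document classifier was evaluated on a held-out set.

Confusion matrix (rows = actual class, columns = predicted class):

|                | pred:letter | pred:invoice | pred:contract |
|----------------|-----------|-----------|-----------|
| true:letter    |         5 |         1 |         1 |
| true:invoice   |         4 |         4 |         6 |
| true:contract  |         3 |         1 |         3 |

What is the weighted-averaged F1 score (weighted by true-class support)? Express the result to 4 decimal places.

Per-class F1 score (2·TP/(2·TP+FP+FN)):
  letter: TP=5, FP=4+3=7, FN=1+1=2 → 10/19 = 0.52632
  invoice: TP=4, FP=1+1=2, FN=4+6=10 → 8/20 = 0.40000
  contract: TP=3, FP=1+6=7, FN=3+1=4 → 6/17 = 0.35294
Weighted-F1 score = Σ (supportᵢ/N)·F1 scoreᵢ with N=28: (7/28)·0.52632 + (14/28)·0.40000 + (7/28)·0.35294 = 0.4198

0.4198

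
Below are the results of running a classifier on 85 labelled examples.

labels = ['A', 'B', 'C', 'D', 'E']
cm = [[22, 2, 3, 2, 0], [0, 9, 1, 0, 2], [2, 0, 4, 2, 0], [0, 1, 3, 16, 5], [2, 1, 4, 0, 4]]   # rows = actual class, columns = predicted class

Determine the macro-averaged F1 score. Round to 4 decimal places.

Per-class F1 score (2·TP/(2·TP+FP+FN)):
  A: TP=22, FP=0+2+0+2=4, FN=2+3+2+0=7 → 44/55 = 0.80000
  B: TP=9, FP=2+0+1+1=4, FN=0+1+0+2=3 → 18/25 = 0.72000
  C: TP=4, FP=3+1+3+4=11, FN=2+0+2+0=4 → 8/23 = 0.34783
  D: TP=16, FP=2+0+2+0=4, FN=0+1+3+5=9 → 32/45 = 0.71111
  E: TP=4, FP=0+2+0+5=7, FN=2+1+4+0=7 → 8/22 = 0.36364
Macro-F1 score = mean = (0.80000 + 0.72000 + 0.34783 + 0.71111 + 0.36364) / 5 = 0.5885

0.5885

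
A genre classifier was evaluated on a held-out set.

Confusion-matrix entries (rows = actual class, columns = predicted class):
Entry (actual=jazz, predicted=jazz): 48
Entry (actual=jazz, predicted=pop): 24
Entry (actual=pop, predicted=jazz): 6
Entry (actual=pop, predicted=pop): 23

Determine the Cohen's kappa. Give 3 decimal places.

Observed agreement pₒ = trace/N = 71/101 = 0.7030
Expected agreement pₑ = Σ (rowᵢ·colᵢ)/N² = (72·54 + 29·47)/101² = 0.5148
κ = (pₒ − pₑ)/(1 − pₑ) = (0.7030 − 0.5148)/(1 − 0.5148) = 0.388

0.388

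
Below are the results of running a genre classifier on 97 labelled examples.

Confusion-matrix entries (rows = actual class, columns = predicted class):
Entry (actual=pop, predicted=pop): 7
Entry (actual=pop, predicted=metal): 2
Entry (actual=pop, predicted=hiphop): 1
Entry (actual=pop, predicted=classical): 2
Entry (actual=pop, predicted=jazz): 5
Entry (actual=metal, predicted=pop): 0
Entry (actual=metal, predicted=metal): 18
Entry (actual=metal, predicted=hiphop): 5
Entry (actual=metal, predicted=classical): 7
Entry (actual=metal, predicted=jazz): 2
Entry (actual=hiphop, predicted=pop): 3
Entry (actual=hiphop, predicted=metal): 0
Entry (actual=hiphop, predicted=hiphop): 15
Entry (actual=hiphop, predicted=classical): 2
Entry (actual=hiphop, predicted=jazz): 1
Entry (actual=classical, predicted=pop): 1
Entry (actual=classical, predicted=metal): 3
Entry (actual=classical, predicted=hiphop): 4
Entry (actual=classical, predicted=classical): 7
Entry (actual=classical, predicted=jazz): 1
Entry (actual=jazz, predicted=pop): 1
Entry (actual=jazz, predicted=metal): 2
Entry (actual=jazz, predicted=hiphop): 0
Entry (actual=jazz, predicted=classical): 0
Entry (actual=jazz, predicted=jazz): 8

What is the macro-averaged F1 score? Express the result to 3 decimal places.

0.550

Per-class F1 score (2·TP/(2·TP+FP+FN)):
  pop: TP=7, FP=0+3+1+1=5, FN=2+1+2+5=10 → 14/29 = 0.4828
  metal: TP=18, FP=2+0+3+2=7, FN=0+5+7+2=14 → 36/57 = 0.6316
  hiphop: TP=15, FP=1+5+4+0=10, FN=3+0+2+1=6 → 30/46 = 0.6522
  classical: TP=7, FP=2+7+2+0=11, FN=1+3+4+1=9 → 14/34 = 0.4118
  jazz: TP=8, FP=5+2+1+1=9, FN=1+2+0+0=3 → 16/28 = 0.5714
Macro-F1 score = mean = (0.4828 + 0.6316 + 0.6522 + 0.4118 + 0.5714) / 5 = 0.550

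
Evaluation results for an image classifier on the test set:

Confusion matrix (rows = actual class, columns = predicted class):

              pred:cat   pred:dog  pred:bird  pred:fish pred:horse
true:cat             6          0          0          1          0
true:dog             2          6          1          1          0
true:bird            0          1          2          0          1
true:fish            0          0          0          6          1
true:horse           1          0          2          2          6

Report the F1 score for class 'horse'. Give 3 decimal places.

0.632

One-vs-rest for 'horse': TP = diagonal; FP = other classes predicted 'horse'; FN = 'horse' predicted as other.
F1 score = 2·TP/(2·TP+FP+FN).
horse: TP=6, FP=0+0+1+1=2, FN=1+0+2+2=5 → 12/19 = 0.6316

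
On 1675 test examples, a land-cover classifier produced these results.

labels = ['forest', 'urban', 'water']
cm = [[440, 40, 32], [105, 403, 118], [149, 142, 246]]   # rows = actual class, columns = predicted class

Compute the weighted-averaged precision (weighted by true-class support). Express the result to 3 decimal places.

0.650

Per-class precision (TP/(TP+FP)):
  forest: TP=440, FP=105+149=254 → 440/694 = 0.6340
  urban: TP=403, FP=40+142=182 → 403/585 = 0.6889
  water: TP=246, FP=32+118=150 → 246/396 = 0.6212
Weighted-precision = Σ (supportᵢ/N)·precisionᵢ with N=1675: (512/1675)·0.6340 + (626/1675)·0.6889 + (537/1675)·0.6212 = 0.650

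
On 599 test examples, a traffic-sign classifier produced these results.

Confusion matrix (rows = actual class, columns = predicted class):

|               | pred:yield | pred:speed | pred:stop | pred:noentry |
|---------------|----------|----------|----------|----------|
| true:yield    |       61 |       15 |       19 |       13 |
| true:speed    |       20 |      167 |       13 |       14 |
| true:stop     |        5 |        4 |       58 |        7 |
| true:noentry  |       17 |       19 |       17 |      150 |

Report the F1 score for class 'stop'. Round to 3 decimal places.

0.641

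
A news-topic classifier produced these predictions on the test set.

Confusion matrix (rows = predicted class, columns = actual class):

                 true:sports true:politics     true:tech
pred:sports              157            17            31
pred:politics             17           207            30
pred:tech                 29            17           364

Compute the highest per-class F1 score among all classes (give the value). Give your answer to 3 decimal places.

0.872

Per-class F1 score (2·TP/(2·TP+FP+FN)):
  sports: TP=157, FP=17+31=48, FN=17+29=46 → 314/408 = 0.7696
  politics: TP=207, FP=17+30=47, FN=17+17=34 → 414/495 = 0.8364
  tech: TP=364, FP=29+17=46, FN=31+30=61 → 728/835 = 0.8719
Highest is class 'tech' with F1 score = 0.872.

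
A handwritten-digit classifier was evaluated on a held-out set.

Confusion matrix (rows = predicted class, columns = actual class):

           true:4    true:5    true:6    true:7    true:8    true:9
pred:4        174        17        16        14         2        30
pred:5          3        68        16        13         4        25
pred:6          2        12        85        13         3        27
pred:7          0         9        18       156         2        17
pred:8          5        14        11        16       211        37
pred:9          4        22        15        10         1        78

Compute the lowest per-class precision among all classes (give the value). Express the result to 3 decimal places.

0.527

Per-class precision (TP/(TP+FP)):
  4: TP=174, FP=17+16+14+2+30=79 → 174/253 = 0.6877
  5: TP=68, FP=3+16+13+4+25=61 → 68/129 = 0.5271
  6: TP=85, FP=2+12+13+3+27=57 → 85/142 = 0.5986
  7: TP=156, FP=0+9+18+2+17=46 → 156/202 = 0.7723
  8: TP=211, FP=5+14+11+16+37=83 → 211/294 = 0.7177
  9: TP=78, FP=4+22+15+10+1=52 → 78/130 = 0.6000
Lowest is class '5' with precision = 0.527.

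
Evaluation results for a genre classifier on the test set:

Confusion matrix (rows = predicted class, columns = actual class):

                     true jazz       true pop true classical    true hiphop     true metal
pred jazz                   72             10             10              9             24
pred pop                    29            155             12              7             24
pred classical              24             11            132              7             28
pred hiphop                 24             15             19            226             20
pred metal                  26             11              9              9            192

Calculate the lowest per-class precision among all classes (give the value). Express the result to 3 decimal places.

Per-class precision (TP/(TP+FP)):
  jazz: TP=72, FP=10+10+9+24=53 → 72/125 = 0.5760
  pop: TP=155, FP=29+12+7+24=72 → 155/227 = 0.6828
  classical: TP=132, FP=24+11+7+28=70 → 132/202 = 0.6535
  hiphop: TP=226, FP=24+15+19+20=78 → 226/304 = 0.7434
  metal: TP=192, FP=26+11+9+9=55 → 192/247 = 0.7773
Lowest is class 'jazz' with precision = 0.576.

0.576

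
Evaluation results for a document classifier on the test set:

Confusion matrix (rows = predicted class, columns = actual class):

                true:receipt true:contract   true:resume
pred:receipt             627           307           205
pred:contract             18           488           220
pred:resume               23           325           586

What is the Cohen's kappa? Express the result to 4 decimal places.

Observed agreement pₒ = trace/N = 1701/2799 = 0.60772
Expected agreement pₑ = Σ (rowᵢ·colᵢ)/N² = (668·1139 + 1120·726 + 1011·934)/2799² = 0.32143
κ = (pₒ − pₑ)/(1 − pₑ) = (0.60772 − 0.32143)/(1 − 0.32143) = 0.4219

0.4219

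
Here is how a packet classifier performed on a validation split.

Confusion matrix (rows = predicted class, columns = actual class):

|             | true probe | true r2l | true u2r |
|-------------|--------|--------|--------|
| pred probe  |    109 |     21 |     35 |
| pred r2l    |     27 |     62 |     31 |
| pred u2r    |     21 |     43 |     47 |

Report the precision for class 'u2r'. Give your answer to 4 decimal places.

0.4234

Treat 'u2r' as positive and all other classes as negative.
precision = TP/(TP+FP).
u2r: TP=47, FP=21+43=64 → 47/111 = 0.42342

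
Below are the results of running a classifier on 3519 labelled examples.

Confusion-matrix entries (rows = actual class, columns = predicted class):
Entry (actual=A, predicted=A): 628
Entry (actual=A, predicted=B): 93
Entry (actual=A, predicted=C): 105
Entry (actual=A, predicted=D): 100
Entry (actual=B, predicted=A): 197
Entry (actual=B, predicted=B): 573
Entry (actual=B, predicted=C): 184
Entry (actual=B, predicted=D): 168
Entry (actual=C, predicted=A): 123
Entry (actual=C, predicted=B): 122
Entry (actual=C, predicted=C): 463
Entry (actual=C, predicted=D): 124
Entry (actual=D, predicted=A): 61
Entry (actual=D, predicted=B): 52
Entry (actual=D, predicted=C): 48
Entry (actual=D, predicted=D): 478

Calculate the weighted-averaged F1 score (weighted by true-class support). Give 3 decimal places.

0.606

Per-class F1 score (2·TP/(2·TP+FP+FN)):
  A: TP=628, FP=197+123+61=381, FN=93+105+100=298 → 1256/1935 = 0.6491
  B: TP=573, FP=93+122+52=267, FN=197+184+168=549 → 1146/1962 = 0.5841
  C: TP=463, FP=105+184+48=337, FN=123+122+124=369 → 926/1632 = 0.5674
  D: TP=478, FP=100+168+124=392, FN=61+52+48=161 → 956/1509 = 0.6335
Weighted-F1 score = Σ (supportᵢ/N)·F1 scoreᵢ with N=3519: (926/3519)·0.6491 + (1122/3519)·0.5841 + (832/3519)·0.5674 + (639/3519)·0.6335 = 0.606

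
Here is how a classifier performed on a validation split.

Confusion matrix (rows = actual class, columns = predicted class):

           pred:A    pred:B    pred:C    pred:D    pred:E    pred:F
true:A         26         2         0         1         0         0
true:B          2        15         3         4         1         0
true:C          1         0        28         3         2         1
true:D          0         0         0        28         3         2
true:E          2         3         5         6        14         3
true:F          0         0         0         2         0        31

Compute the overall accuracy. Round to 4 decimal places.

0.7553

Accuracy = trace / total = (26+15+28+28+14+31=142) / 188 = 142/188 = 0.7553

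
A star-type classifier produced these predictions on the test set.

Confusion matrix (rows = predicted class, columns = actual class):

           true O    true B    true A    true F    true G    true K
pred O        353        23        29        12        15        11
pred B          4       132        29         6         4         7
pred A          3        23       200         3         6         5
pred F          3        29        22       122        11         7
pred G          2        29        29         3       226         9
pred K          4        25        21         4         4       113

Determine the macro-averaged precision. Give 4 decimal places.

0.7339

Per-class precision (TP/(TP+FP)):
  O: TP=353, FP=23+29+12+15+11=90 → 353/443 = 0.79684
  B: TP=132, FP=4+29+6+4+7=50 → 132/182 = 0.72527
  A: TP=200, FP=3+23+3+6+5=40 → 200/240 = 0.83333
  F: TP=122, FP=3+29+22+11+7=72 → 122/194 = 0.62887
  G: TP=226, FP=2+29+29+3+9=72 → 226/298 = 0.75839
  K: TP=113, FP=4+25+21+4+4=58 → 113/171 = 0.66082
Macro-precision = mean = (0.79684 + 0.72527 + 0.83333 + 0.62887 + 0.75839 + 0.66082) / 6 = 0.7339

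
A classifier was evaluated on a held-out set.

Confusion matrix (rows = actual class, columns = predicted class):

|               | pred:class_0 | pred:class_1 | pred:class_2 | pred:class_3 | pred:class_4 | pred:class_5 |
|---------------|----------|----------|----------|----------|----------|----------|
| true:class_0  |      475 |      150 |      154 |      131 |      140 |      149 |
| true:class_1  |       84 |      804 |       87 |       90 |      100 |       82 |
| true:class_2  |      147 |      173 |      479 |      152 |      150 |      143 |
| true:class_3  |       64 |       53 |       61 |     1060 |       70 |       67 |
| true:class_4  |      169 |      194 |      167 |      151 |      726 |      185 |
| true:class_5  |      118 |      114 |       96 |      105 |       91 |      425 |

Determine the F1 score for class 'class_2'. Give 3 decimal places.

0.419

One-vs-rest for 'class_2': TP = diagonal; FP = other classes predicted 'class_2'; FN = 'class_2' predicted as other.
F1 score = 2·TP/(2·TP+FP+FN).
class_2: TP=479, FP=154+87+61+167+96=565, FN=147+173+152+150+143=765 → 958/2288 = 0.4187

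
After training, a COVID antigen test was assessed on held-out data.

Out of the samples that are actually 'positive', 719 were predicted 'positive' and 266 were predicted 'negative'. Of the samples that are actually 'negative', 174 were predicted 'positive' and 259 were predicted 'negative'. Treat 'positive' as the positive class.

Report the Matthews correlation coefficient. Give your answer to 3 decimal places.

MCC = (TP·TN − FP·FN) / √((TP+FP)(TP+FN)(TN+FP)(TN+FN))
Numerator = 719·259 − 174·266 = 139937
Denominator = √(893·985·433·525) = √199956206625 = 447164.6303
MCC = 139937 / 447164.6303 = 0.313

0.313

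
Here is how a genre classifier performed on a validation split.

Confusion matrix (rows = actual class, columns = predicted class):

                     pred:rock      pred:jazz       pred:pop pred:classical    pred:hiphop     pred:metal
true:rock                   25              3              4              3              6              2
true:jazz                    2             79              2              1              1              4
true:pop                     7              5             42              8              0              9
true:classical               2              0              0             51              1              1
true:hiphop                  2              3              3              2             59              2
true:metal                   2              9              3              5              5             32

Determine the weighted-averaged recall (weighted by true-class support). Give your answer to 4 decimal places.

0.7481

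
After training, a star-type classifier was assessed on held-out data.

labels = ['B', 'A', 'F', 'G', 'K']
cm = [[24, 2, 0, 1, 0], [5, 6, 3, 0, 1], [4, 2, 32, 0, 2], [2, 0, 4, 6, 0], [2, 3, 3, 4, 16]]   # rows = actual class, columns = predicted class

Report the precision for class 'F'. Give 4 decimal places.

Take TP from the diagonal, FP from the rest of the 'F' prediction marginal, FN from the rest of the 'F' actual marginal.
precision = TP/(TP+FP).
F: TP=32, FP=0+3+4+3=10 → 32/42 = 0.76190

0.7619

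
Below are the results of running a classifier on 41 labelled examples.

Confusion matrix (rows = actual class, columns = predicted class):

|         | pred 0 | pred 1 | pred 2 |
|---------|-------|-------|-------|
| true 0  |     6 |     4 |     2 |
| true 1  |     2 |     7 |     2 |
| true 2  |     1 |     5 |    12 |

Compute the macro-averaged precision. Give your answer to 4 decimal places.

0.6181

Per-class precision (TP/(TP+FP)):
  0: TP=6, FP=2+1=3 → 6/9 = 0.66667
  1: TP=7, FP=4+5=9 → 7/16 = 0.43750
  2: TP=12, FP=2+2=4 → 12/16 = 0.75000
Macro-precision = mean = (0.66667 + 0.43750 + 0.75000) / 3 = 0.6181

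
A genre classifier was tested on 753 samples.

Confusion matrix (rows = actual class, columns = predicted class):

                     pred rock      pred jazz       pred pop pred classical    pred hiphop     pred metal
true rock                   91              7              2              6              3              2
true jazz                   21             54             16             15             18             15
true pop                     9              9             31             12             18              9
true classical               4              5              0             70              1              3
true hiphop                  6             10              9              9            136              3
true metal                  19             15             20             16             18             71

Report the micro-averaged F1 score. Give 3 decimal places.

Micro-averaging pools counts across classes: ΣTP=453, ΣFP=300, ΣFN=300.
Micro-F1 score = 2·TP/(2·TP+FP+FN) on pooled counts = 0.602 (equals overall accuracy in single-label multiclass).

0.602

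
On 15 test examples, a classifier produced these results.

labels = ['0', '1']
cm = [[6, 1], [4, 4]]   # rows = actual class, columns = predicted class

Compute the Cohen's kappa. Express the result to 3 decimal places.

0.348

Observed agreement pₒ = trace/N = 10/15 = 0.6667
Expected agreement pₑ = Σ (rowᵢ·colᵢ)/N² = (7·10 + 8·5)/15² = 0.4889
κ = (pₒ − pₑ)/(1 − pₑ) = (0.6667 − 0.4889)/(1 − 0.4889) = 0.348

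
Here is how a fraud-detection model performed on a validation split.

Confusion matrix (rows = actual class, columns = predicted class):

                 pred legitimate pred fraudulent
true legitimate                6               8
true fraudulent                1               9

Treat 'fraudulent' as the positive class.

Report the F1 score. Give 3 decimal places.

0.667

Precision = TP/(TP+FP) = 9/17 = 0.5294
Recall = TP/(TP+FN) = 9/10 = 0.9000
F1 = 2·TP/(2·TP+FP+FN) = 18/27 = 0.667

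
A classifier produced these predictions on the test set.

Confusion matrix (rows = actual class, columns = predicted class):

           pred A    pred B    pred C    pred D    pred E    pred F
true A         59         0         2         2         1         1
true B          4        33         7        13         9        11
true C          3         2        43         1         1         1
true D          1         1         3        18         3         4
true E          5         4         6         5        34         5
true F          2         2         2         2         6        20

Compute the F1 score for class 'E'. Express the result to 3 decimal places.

One-vs-rest for 'E': TP = diagonal; FP = other classes predicted 'E'; FN = 'E' predicted as other.
F1 score = 2·TP/(2·TP+FP+FN).
E: TP=34, FP=1+9+1+3+6=20, FN=5+4+6+5+5=25 → 68/113 = 0.6018

0.602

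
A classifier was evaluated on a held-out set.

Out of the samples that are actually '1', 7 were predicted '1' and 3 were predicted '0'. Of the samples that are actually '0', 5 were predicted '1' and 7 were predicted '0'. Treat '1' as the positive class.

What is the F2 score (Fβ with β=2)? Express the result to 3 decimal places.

0.673

Fβ = (1+β²)·TP / ((1+β²)·TP + β²·FN + FP), with β²=4
= 5·7 / (5·7 + 4·3 + 5) = 0.673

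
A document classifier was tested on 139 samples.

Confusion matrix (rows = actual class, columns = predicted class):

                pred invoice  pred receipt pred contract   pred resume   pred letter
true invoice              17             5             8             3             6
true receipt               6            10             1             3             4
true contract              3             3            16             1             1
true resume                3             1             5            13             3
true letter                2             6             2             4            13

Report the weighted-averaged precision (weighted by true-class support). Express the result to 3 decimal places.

0.500

Per-class precision (TP/(TP+FP)):
  invoice: TP=17, FP=6+3+3+2=14 → 17/31 = 0.5484
  receipt: TP=10, FP=5+3+1+6=15 → 10/25 = 0.4000
  contract: TP=16, FP=8+1+5+2=16 → 16/32 = 0.5000
  resume: TP=13, FP=3+3+1+4=11 → 13/24 = 0.5417
  letter: TP=13, FP=6+4+1+3=14 → 13/27 = 0.4815
Weighted-precision = Σ (supportᵢ/N)·precisionᵢ with N=139: (39/139)·0.5484 + (24/139)·0.4000 + (24/139)·0.5000 + (25/139)·0.5417 + (27/139)·0.4815 = 0.500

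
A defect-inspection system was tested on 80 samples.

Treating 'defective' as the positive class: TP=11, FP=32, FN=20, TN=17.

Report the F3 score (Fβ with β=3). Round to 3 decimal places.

Fβ = (1+β²)·TP / ((1+β²)·TP + β²·FN + FP), with β²=9
= 10·11 / (10·11 + 9·20 + 32) = 0.342

0.342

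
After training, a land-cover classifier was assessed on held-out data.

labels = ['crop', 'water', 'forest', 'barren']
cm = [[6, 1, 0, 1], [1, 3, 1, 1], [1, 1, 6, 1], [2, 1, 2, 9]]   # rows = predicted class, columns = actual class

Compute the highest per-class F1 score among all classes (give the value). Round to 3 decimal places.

0.692

Per-class F1 score (2·TP/(2·TP+FP+FN)):
  crop: TP=6, FP=1+0+1=2, FN=1+1+2=4 → 12/18 = 0.6667
  water: TP=3, FP=1+1+1=3, FN=1+1+1=3 → 6/12 = 0.5000
  forest: TP=6, FP=1+1+1=3, FN=0+1+2=3 → 12/18 = 0.6667
  barren: TP=9, FP=2+1+2=5, FN=1+1+1=3 → 18/26 = 0.6923
Highest is class 'barren' with F1 score = 0.692.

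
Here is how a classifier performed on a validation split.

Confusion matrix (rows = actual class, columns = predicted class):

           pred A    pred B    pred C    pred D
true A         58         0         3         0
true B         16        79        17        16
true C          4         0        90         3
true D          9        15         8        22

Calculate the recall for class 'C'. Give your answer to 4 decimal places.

recall = TP/(TP+FN).
C: TP=90, FN=4+0+3=7 → 90/97 = 0.92784

0.9278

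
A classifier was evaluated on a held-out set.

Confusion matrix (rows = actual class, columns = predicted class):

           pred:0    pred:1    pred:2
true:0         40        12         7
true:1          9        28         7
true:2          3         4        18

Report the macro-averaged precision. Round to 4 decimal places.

0.6560

Per-class precision (TP/(TP+FP)):
  0: TP=40, FP=9+3=12 → 40/52 = 0.76923
  1: TP=28, FP=12+4=16 → 28/44 = 0.63636
  2: TP=18, FP=7+7=14 → 18/32 = 0.56250
Macro-precision = mean = (0.76923 + 0.63636 + 0.56250) / 3 = 0.6560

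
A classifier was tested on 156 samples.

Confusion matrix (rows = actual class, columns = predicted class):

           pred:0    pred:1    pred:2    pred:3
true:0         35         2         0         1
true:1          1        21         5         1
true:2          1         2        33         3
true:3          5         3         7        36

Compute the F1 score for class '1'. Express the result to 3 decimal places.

0.750

One-vs-rest for '1': TP = diagonal; FP = other classes predicted '1'; FN = '1' predicted as other.
F1 score = 2·TP/(2·TP+FP+FN).
1: TP=21, FP=2+2+3=7, FN=1+5+1=7 → 42/56 = 0.7500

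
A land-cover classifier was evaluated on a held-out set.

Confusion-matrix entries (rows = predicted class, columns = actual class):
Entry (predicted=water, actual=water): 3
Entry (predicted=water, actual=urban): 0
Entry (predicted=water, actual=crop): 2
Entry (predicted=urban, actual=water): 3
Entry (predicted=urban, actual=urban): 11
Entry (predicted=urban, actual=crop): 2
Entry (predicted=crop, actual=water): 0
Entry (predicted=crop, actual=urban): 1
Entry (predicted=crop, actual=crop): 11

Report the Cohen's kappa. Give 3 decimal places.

Observed agreement pₒ = trace/N = 25/33 = 0.7576
Expected agreement pₑ = Σ (rowᵢ·colᵢ)/N² = (6·5 + 12·16 + 15·12)/33² = 0.3691
κ = (pₒ − pₑ)/(1 − pₑ) = (0.7576 − 0.3691)/(1 − 0.3691) = 0.616

0.616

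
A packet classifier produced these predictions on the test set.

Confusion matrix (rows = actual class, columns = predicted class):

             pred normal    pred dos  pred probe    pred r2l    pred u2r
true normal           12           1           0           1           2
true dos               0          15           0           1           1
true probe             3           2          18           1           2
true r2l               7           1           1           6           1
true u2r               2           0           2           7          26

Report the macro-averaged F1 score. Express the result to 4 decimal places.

0.6656

Per-class F1 score (2·TP/(2·TP+FP+FN)):
  normal: TP=12, FP=0+3+7+2=12, FN=1+0+1+2=4 → 24/40 = 0.60000
  dos: TP=15, FP=1+2+1+0=4, FN=0+0+1+1=2 → 30/36 = 0.83333
  probe: TP=18, FP=0+0+1+2=3, FN=3+2+1+2=8 → 36/47 = 0.76596
  r2l: TP=6, FP=1+1+1+7=10, FN=7+1+1+1=10 → 12/32 = 0.37500
  u2r: TP=26, FP=2+1+2+1=6, FN=2+0+2+7=11 → 52/69 = 0.75362
Macro-F1 score = mean = (0.60000 + 0.83333 + 0.76596 + 0.37500 + 0.75362) / 5 = 0.6656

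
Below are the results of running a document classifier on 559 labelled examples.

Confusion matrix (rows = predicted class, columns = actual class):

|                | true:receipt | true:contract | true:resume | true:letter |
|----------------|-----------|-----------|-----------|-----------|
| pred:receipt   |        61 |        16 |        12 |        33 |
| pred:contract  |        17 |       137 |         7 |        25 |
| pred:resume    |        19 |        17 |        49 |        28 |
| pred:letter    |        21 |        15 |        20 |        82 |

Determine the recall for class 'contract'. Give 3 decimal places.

One-vs-rest for 'contract': TP = diagonal; FP = other classes predicted 'contract'; FN = 'contract' predicted as other.
recall = TP/(TP+FN).
contract: TP=137, FN=16+17+15=48 → 137/185 = 0.7405

0.741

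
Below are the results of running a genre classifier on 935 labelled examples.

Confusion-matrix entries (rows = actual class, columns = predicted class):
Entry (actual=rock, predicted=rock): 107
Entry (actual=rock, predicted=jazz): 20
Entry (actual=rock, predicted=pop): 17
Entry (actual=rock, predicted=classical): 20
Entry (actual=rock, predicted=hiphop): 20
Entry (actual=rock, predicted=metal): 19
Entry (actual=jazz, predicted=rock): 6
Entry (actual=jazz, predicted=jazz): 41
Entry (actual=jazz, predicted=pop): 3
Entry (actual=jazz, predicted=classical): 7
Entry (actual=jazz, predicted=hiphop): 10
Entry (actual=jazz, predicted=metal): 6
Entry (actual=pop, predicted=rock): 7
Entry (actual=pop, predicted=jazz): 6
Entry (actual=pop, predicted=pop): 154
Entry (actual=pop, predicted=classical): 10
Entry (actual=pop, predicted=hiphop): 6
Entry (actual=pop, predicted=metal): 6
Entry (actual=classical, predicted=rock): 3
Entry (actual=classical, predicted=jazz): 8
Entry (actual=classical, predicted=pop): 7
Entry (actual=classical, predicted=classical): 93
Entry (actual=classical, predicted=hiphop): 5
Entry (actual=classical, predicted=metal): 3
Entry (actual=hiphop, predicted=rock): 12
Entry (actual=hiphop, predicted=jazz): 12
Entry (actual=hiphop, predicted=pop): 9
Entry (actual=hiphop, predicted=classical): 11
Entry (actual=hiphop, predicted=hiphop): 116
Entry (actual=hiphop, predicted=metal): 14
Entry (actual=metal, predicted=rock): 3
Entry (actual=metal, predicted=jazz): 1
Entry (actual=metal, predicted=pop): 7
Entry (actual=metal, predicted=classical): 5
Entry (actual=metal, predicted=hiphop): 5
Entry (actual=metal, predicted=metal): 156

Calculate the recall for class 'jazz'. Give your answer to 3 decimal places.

0.562

Take TP from the diagonal, FP from the rest of the 'jazz' prediction marginal, FN from the rest of the 'jazz' actual marginal.
recall = TP/(TP+FN).
jazz: TP=41, FN=6+3+7+10+6=32 → 41/73 = 0.5616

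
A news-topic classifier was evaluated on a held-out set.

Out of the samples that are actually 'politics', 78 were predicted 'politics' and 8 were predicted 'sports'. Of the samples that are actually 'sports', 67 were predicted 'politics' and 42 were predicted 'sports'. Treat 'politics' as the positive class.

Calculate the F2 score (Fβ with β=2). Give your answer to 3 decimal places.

Fβ = (1+β²)·TP / ((1+β²)·TP + β²·FN + FP), with β²=4
= 5·78 / (5·78 + 4·8 + 67) = 0.798

0.798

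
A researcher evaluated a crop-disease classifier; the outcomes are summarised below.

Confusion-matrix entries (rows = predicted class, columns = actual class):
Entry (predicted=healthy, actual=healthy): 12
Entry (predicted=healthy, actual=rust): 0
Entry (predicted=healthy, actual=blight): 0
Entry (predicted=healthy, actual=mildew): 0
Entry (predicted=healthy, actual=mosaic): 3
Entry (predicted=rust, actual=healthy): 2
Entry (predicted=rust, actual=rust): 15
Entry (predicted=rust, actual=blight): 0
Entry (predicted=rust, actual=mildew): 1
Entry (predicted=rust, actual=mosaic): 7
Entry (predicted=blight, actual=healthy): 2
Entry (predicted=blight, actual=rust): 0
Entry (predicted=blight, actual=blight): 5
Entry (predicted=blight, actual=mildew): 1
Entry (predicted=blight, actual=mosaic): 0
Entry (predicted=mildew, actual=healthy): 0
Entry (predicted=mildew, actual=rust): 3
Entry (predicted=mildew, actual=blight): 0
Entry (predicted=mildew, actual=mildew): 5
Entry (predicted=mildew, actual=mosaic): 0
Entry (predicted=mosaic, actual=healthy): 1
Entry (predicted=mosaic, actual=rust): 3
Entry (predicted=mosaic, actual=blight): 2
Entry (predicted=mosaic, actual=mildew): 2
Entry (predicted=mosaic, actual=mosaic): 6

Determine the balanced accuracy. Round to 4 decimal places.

0.6130

Balanced accuracy = mean of per-class recall.
  healthy: recall = 12/17 = 0.70588
  rust: recall = 15/21 = 0.71429
  blight: recall = 5/7 = 0.71429
  mildew: recall = 5/9 = 0.55556
  mosaic: recall = 6/16 = 0.37500
Mean = (0.70588 + 0.71429 + 0.71429 + 0.55556 + 0.37500) / 5 = 0.6130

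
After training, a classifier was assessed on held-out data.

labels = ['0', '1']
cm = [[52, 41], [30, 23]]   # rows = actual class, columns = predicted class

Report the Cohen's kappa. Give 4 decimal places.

-0.0066

Observed agreement pₒ = trace/N = 75/146 = 0.51370
Expected agreement pₑ = Σ (rowᵢ·colᵢ)/N² = (93·82 + 53·64)/146² = 0.51689
κ = (pₒ − pₑ)/(1 − pₑ) = (0.51370 − 0.51689)/(1 − 0.51689) = -0.0066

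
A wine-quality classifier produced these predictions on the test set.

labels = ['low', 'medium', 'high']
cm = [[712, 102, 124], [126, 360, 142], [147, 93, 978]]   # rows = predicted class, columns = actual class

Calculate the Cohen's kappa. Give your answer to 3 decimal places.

0.588

Observed agreement pₒ = trace/N = 2050/2784 = 0.7364
Expected agreement pₑ = Σ (rowᵢ·colᵢ)/N² = (985·938 + 555·628 + 1244·1218)/2784² = 0.3597
κ = (pₒ − pₑ)/(1 − pₑ) = (0.7364 − 0.3597)/(1 − 0.3597) = 0.588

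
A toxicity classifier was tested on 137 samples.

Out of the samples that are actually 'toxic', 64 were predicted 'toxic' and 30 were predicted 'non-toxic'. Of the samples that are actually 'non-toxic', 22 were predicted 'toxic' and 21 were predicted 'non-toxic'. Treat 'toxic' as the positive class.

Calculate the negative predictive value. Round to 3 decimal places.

0.412

NPV = TN/(TN+FN) = 21/(21+30) = 0.412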